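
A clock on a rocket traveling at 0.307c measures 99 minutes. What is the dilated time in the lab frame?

Proper time Δt₀ = 99 minutes
γ = 1/√(1 - 0.307²) = 1.051
Δt = γΔt₀ = 1.051 × 99 = 104.0 minutes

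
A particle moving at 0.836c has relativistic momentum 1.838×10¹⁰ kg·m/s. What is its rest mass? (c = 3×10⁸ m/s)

γ = 1/√(1 - 0.836²) = 1.8224
v = 0.836 × 3×10⁸ = 2.508×10⁸ m/s
m = p/(γv) = 1.838×10¹⁰/(1.8224 × 2.508×10⁸) = 40.21 kg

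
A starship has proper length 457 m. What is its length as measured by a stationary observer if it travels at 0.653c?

Proper length L₀ = 457 m
γ = 1/√(1 - 0.653²) = 1.3204
L = L₀/γ = 457/1.3204 = 346.1 m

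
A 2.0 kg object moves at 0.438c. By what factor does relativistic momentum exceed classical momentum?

p_rel = γmv, p_class = mv
Ratio = γ = 1/√(1 - 0.438²) = 1.112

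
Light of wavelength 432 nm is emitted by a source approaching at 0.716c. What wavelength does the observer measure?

β = 0.716
Wavelength Doppler factor = √(0.284/1.716) = √(0.1655) = 0.4068
λ_obs = 432 × 0.4068 = 175.7 nm (blueshift)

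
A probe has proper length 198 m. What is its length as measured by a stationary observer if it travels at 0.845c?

Proper length L₀ = 198 m
γ = 1/√(1 - 0.845²) = 1.870
L = L₀/γ = 198/1.870 = 105.9 m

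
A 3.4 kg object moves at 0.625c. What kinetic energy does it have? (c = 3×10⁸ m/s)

γ = 1/√(1 - 0.625²) = 1.281
γ - 1 = 0.2810
KE = (γ-1)mc² = 0.2810 × 3.4 × (3×10⁸)² = 8.599×10¹⁶ J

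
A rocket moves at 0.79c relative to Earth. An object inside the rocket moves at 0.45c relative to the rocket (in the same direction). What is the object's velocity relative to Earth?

u = (u' + v)/(1 + u'v/c²)
Numerator: 0.45 + 0.79 = 1.24
Denominator: 1 + 0.3555 = 1.3555
u = 1.24/1.3555 = 0.9148c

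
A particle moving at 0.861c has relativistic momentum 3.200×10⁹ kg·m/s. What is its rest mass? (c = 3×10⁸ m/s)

γ = 1/√(1 - 0.861²) = 1.966
v = 0.861 × 3×10⁸ = 2.583×10⁸ m/s
m = p/(γv) = 3.200×10⁹/(1.966 × 2.583×10⁸) = 6.301 kg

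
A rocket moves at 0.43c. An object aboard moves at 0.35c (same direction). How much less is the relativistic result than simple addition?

Classical: u' + v = 0.35 + 0.43 = 0.78c
Relativistic: u = (0.35 + 0.43)/(1 + 0.1505) = 0.78/1.1505 = 0.6780c
Difference: 0.78 - 0.6780 = 0.1020c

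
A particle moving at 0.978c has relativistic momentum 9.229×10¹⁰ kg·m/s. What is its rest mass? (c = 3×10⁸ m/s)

γ = 1/√(1 - 0.978²) = 4.7938
v = 0.978 × 3×10⁸ = 2.934×10⁸ m/s
m = p/(γv) = 9.229×10¹⁰/(4.7938 × 2.934×10⁸) = 65.62 kg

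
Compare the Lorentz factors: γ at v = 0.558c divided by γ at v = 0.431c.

γ₁ = 1/√(1 - 0.558²) = 1.2051
γ₂ = 1/√(1 - 0.431²) = 1.1082
γ₁/γ₂ = 1.2051/1.1082 = 1.087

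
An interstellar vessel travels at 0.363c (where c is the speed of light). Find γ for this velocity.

v/c = 0.363, so (v/c)² = 0.131769
1 - (v/c)² = 0.868231
γ = 1/√(0.868231) = 1.073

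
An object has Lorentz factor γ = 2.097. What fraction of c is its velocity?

From γ = 1/√(1 - v²/c²):
1/γ² = 1/2.097² = 0.2274
v²/c² = 1 - 0.2274 = 0.7726
v/c = √(0.7726) = 0.8790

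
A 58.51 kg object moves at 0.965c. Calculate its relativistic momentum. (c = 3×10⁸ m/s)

γ = 1/√(1 - 0.965²) = 3.813
v = 0.965 × 3×10⁸ = 2.895×10⁸ m/s
p = γmv = 3.813 × 58.51 × 2.895×10⁸ = 6.459×10¹⁰ kg·m/s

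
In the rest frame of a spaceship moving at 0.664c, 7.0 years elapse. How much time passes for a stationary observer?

Proper time Δt₀ = 7.0 years
γ = 1/√(1 - 0.664²) = 1.3374
Δt = γΔt₀ = 1.3374 × 7.0 = 9.362 years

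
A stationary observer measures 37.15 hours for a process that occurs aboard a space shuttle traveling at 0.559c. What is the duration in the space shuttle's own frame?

Dilated time Δt = 37.15 hours
γ = 1/√(1 - 0.559²) = 1.206
Δt₀ = Δt/γ = 37.15/1.206 = 30.80 hours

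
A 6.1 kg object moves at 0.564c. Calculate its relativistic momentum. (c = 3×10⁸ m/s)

γ = 1/√(1 - 0.564²) = 1.211
v = 0.564 × 3×10⁸ = 1.692×10⁸ m/s
p = γmv = 1.211 × 6.1 × 1.692×10⁸ = 1.250×10⁹ kg·m/s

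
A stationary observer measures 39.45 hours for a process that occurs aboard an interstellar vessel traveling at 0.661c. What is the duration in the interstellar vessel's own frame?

Dilated time Δt = 39.45 hours
γ = 1/√(1 - 0.661²) = 1.3326
Δt₀ = Δt/γ = 39.45/1.3326 = 29.60 hours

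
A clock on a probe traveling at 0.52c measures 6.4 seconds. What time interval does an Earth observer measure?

Proper time Δt₀ = 6.4 seconds
γ = 1/√(1 - 0.52²) = 1.17073
Δt = γΔt₀ = 1.17073 × 6.4 = 7.493 seconds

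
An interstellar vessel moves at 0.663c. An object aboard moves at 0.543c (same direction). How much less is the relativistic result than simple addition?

Classical: u' + v = 0.543 + 0.663 = 1.206c
Relativistic: u = (0.543 + 0.663)/(1 + 0.360009) = 1.206/1.360009 = 0.8868c
Difference: 1.206 - 0.8868 = 0.3192c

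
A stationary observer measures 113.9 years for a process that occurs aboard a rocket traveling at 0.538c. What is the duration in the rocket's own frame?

Dilated time Δt = 113.9 years
γ = 1/√(1 - 0.538²) = 1.1863
Δt₀ = Δt/γ = 113.9/1.1863 = 96.01 years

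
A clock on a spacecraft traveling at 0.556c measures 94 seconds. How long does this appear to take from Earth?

Proper time Δt₀ = 94 seconds
γ = 1/√(1 - 0.556²) = 1.203
Δt = γΔt₀ = 1.203 × 94 = 113.1 seconds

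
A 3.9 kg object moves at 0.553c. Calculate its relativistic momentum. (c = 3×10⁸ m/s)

γ = 1/√(1 - 0.553²) = 1.20022
v = 0.553 × 3×10⁸ = 1.659×10⁸ m/s
p = γmv = 1.20022 × 3.9 × 1.659×10⁸ = 7.766×10⁸ kg·m/s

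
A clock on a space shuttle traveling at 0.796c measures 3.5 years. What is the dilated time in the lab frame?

Proper time Δt₀ = 3.5 years
γ = 1/√(1 - 0.796²) = 1.652
Δt = γΔt₀ = 1.652 × 3.5 = 5.782 years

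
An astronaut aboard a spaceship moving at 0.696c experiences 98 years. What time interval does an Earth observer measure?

Proper time Δt₀ = 98 years
γ = 1/√(1 - 0.696²) = 1.393
Δt = γΔt₀ = 1.393 × 98 = 136.5 years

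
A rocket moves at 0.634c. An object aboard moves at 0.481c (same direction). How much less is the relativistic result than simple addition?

Classical: u' + v = 0.481 + 0.634 = 1.115c
Relativistic: u = (0.481 + 0.634)/(1 + 0.304954) = 1.115/1.304954 = 0.8544c
Difference: 1.115 - 0.8544 = 0.2606c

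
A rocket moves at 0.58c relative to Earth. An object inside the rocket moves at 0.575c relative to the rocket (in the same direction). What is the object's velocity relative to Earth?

u = (u' + v)/(1 + u'v/c²)
Numerator: 0.575 + 0.58 = 1.155
Denominator: 1 + 0.3335 = 1.3335
u = 1.155/1.3335 = 0.8661c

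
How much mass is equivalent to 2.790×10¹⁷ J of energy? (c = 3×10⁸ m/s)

From E = mc², we get m = E/c²
c² = (3×10⁸)² = 9×10¹⁶ m²/s²
m = 2.790×10¹⁷ / 9×10¹⁶ = 3.100 kg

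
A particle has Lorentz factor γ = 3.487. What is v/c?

From γ = 1/√(1 - v²/c²):
1/γ² = 1/3.487² = 0.08224
v²/c² = 1 - 0.08224 = 0.9178
v/c = √(0.9178) = 0.9580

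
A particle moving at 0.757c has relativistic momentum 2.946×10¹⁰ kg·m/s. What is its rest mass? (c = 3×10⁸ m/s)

γ = 1/√(1 - 0.757²) = 1.5304
v = 0.757 × 3×10⁸ = 2.271×10⁸ m/s
m = p/(γv) = 2.946×10¹⁰/(1.5304 × 2.271×10⁸) = 84.76 kg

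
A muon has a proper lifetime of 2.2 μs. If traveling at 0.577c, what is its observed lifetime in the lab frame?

Proper lifetime τ₀ = 2.2 μs
γ = 1/√(1 - 0.577²) = 1.2244
τ = γτ₀ = 1.2244 × 2.2 μs = 2.694 μs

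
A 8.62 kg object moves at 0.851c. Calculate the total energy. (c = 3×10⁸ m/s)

γ = 1/√(1 - 0.851²) = 1.904
mc² = 8.62 × (3×10⁸)² = 7.758×10¹⁷ J
E = γmc² = 1.904 × 7.758×10¹⁷ = 1.477×10¹⁸ J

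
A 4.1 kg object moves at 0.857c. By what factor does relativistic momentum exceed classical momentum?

p_rel = γmv, p_class = mv
Ratio = γ = 1/√(1 - 0.857²) = 1.941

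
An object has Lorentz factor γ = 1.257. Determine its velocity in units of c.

From γ = 1/√(1 - v²/c²):
1/γ² = 1/1.257² = 0.6329
v²/c² = 1 - 0.6329 = 0.3671
v/c = √(0.3671) = 0.6059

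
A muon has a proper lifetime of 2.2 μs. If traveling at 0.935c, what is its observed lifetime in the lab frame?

Proper lifetime τ₀ = 2.2 μs
γ = 1/√(1 - 0.935²) = 2.8197
τ = γτ₀ = 2.8197 × 2.2 μs = 6.203 μs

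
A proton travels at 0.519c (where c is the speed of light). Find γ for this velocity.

v/c = 0.519, so (v/c)² = 0.269361
1 - (v/c)² = 0.730639
γ = 1/√(0.730639) = 1.170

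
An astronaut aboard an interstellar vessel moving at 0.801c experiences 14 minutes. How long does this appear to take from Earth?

Proper time Δt₀ = 14 minutes
γ = 1/√(1 - 0.801²) = 1.6704
Δt = γΔt₀ = 1.6704 × 14 = 23.39 minutes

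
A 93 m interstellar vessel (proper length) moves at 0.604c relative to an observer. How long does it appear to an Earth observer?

Proper length L₀ = 93 m
γ = 1/√(1 - 0.604²) = 1.2547
L = L₀/γ = 93/1.2547 = 74.12 m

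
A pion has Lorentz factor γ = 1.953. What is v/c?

From γ = 1/√(1 - v²/c²):
1/γ² = 1/1.953² = 0.2622
v²/c² = 1 - 0.2622 = 0.7378
v/c = √(0.7378) = 0.8590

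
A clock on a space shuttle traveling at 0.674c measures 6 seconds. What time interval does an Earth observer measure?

Proper time Δt₀ = 6 seconds
γ = 1/√(1 - 0.674²) = 1.3537
Δt = γΔt₀ = 1.3537 × 6 = 8.122 seconds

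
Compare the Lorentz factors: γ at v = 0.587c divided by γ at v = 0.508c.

γ₁ = 1/√(1 - 0.587²) = 1.235
γ₂ = 1/√(1 - 0.508²) = 1.161
γ₁/γ₂ = 1.235/1.161 = 1.064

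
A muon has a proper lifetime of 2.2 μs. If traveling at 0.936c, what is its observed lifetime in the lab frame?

Proper lifetime τ₀ = 2.2 μs
γ = 1/√(1 - 0.936²) = 2.841
τ = γτ₀ = 2.841 × 2.2 μs = 6.250 μs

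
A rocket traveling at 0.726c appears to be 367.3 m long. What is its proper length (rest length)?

Contracted length L = 367.3 m
γ = 1/√(1 - 0.726²) = 1.454
L₀ = γL = 1.454 × 367.3 = 534.1 m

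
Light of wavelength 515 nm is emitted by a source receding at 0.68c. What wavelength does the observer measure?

β = 0.68
Wavelength Doppler factor = √(1.68/0.32) = √(5.250) = 2.291
λ_obs = 515 × 2.291 = 1180 nm (redshift)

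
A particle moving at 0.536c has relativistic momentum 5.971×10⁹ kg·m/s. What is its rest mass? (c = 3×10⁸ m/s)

γ = 1/√(1 - 0.536²) = 1.1845
v = 0.536 × 3×10⁸ = 1.608×10⁸ m/s
m = p/(γv) = 5.971×10⁹/(1.1845 × 1.608×10⁸) = 31.35 kg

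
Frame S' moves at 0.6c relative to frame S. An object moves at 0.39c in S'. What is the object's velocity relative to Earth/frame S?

u = (u' + v)/(1 + u'v/c²)
Numerator: 0.39 + 0.6 = 0.99
Denominator: 1 + 0.234 = 1.234
u = 0.99/1.234 = 0.8023c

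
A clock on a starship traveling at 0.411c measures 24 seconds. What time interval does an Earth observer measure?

Proper time Δt₀ = 24 seconds
γ = 1/√(1 - 0.411²) = 1.097
Δt = γΔt₀ = 1.097 × 24 = 26.33 seconds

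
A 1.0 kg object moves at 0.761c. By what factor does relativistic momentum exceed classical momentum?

p_rel = γmv, p_class = mv
Ratio = γ = 1/√(1 - 0.761²) = 1.541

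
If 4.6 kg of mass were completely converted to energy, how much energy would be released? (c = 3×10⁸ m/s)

Using E = mc²:
c² = (3×10⁸)² = 9×10¹⁶ m²/s²
E = 4.6 × 9×10¹⁶ = 4.140×10¹⁷ J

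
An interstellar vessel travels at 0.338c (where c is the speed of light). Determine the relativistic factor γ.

v/c = 0.338, so (v/c)² = 0.114244
1 - (v/c)² = 0.885756
γ = 1/√(0.885756) = 1.063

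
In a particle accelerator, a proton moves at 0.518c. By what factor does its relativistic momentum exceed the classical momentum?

p_rel = γmv, p_class = mv
Ratio = γ = 1/√(1 - 0.518²)
= 1/√(0.731676) = 1.169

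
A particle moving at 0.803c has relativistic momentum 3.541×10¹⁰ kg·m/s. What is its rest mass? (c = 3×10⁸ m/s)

γ = 1/√(1 - 0.803²) = 1.678
v = 0.803 × 3×10⁸ = 2.409×10⁸ m/s
m = p/(γv) = 3.541×10¹⁰/(1.678 × 2.409×10⁸) = 87.60 kg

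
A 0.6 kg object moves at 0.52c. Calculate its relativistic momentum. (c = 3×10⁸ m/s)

γ = 1/√(1 - 0.52²) = 1.171
v = 0.52 × 3×10⁸ = 1.560×10⁸ m/s
p = γmv = 1.171 × 0.6 × 1.560×10⁸ = 1.096×10⁸ kg·m/s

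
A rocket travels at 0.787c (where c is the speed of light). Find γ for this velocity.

v/c = 0.787, so (v/c)² = 0.619369
1 - (v/c)² = 0.380631
γ = 1/√(0.380631) = 1.621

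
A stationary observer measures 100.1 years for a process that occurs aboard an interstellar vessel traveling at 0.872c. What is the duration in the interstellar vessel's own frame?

Dilated time Δt = 100.1 years
γ = 1/√(1 - 0.872²) = 2.043
Δt₀ = Δt/γ = 100.1/2.043 = 49.00 years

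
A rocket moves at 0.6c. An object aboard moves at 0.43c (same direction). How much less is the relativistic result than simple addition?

Classical: u' + v = 0.43 + 0.6 = 1.03c
Relativistic: u = (0.43 + 0.6)/(1 + 0.258) = 1.03/1.258 = 0.8188c
Difference: 1.03 - 0.8188 = 0.2112c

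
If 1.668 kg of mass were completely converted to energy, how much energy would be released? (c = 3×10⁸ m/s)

Using E = mc²:
c² = (3×10⁸)² = 9×10¹⁶ m²/s²
E = 1.668 × 9×10¹⁶ = 1.501×10¹⁷ J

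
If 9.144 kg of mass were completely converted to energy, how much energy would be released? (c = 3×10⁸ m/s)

Using E = mc²:
c² = (3×10⁸)² = 9×10¹⁶ m²/s²
E = 9.144 × 9×10¹⁶ = 8.230×10¹⁷ J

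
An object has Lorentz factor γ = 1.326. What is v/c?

From γ = 1/√(1 - v²/c²):
1/γ² = 1/1.326² = 0.5687
v²/c² = 1 - 0.5687 = 0.4313
v/c = √(0.4313) = 0.6567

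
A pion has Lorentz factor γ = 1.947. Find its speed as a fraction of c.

From γ = 1/√(1 - v²/c²):
1/γ² = 1/1.947² = 0.2638
v²/c² = 1 - 0.2638 = 0.7362
v/c = √(0.7362) = 0.8580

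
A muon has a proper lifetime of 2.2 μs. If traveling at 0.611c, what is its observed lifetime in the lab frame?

Proper lifetime τ₀ = 2.2 μs
γ = 1/√(1 - 0.611²) = 1.263
τ = γτ₀ = 1.263 × 2.2 μs = 2.779 μs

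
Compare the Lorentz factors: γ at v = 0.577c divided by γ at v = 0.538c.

γ₁ = 1/√(1 - 0.577²) = 1.224
γ₂ = 1/√(1 - 0.538²) = 1.186
γ₁/γ₂ = 1.224/1.186 = 1.032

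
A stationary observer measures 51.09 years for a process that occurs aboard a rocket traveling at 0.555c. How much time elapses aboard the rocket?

Dilated time Δt = 51.09 years
γ = 1/√(1 - 0.555²) = 1.202
Δt₀ = Δt/γ = 51.09/1.202 = 42.50 years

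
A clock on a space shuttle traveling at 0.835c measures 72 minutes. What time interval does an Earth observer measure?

Proper time Δt₀ = 72 minutes
γ = 1/√(1 - 0.835²) = 1.817
Δt = γΔt₀ = 1.817 × 72 = 130.8 minutes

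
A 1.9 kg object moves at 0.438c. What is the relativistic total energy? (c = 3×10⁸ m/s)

γ = 1/√(1 - 0.438²) = 1.112
mc² = 1.9 × (3×10⁸)² = 1.710×10¹⁷ J
E = γmc² = 1.112 × 1.710×10¹⁷ = 1.902×10¹⁷ J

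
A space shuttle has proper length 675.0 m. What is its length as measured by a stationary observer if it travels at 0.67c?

Proper length L₀ = 675.0 m
γ = 1/√(1 - 0.67²) = 1.347
L = L₀/γ = 675.0/1.347 = 501.1 m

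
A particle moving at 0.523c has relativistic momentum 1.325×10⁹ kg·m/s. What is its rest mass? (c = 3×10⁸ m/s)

γ = 1/√(1 - 0.523²) = 1.1733
v = 0.523 × 3×10⁸ = 1.569×10⁸ m/s
m = p/(γv) = 1.325×10⁹/(1.1733 × 1.569×10⁸) = 7.198 kg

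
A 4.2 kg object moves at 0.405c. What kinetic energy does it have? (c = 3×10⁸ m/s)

γ = 1/√(1 - 0.405²) = 1.09371
γ - 1 = 0.09371
KE = (γ-1)mc² = 0.09371 × 4.2 × (3×10⁸)² = 3.542×10¹⁶ J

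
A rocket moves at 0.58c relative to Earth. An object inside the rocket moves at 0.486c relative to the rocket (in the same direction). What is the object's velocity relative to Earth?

u = (u' + v)/(1 + u'v/c²)
Numerator: 0.486 + 0.58 = 1.066
Denominator: 1 + 0.28188 = 1.28188
u = 1.066/1.28188 = 0.8316c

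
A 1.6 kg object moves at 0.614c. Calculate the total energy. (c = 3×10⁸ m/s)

γ = 1/√(1 - 0.614²) = 1.267
mc² = 1.6 × (3×10⁸)² = 1.440×10¹⁷ J
E = γmc² = 1.267 × 1.440×10¹⁷ = 1.824×10¹⁷ J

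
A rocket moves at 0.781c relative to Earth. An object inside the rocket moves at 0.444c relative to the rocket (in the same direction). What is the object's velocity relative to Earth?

u = (u' + v)/(1 + u'v/c²)
Numerator: 0.444 + 0.781 = 1.225
Denominator: 1 + 0.346764 = 1.346764
u = 1.225/1.346764 = 0.9096c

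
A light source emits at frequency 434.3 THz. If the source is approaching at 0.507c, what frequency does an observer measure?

β = v/c = 0.507
(1+β)/(1-β) = 1.507/0.493 = 3.057
Doppler factor = √(3.057) = 1.7484
f_obs = 434.3 × 1.7484 = 759.3 THz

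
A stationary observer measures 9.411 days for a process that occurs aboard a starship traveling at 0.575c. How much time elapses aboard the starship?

Dilated time Δt = 9.411 days
γ = 1/√(1 - 0.575²) = 1.22226
Δt₀ = Δt/γ = 9.411/1.22226 = 7.700 days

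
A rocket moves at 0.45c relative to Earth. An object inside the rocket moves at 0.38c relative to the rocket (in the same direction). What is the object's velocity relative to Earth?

u = (u' + v)/(1 + u'v/c²)
Numerator: 0.38 + 0.45 = 0.83
Denominator: 1 + 0.171 = 1.171
u = 0.83/1.171 = 0.7088c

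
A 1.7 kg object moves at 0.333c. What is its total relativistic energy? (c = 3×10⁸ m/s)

γ = 1/√(1 - 0.333²) = 1.061
mc² = 1.7 × (3×10⁸)² = 1.530×10¹⁷ J
E = γmc² = 1.061 × 1.530×10¹⁷ = 1.623×10¹⁷ J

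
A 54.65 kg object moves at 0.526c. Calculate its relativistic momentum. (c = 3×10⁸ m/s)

γ = 1/√(1 - 0.526²) = 1.176
v = 0.526 × 3×10⁸ = 1.578×10⁸ m/s
p = γmv = 1.176 × 54.65 × 1.578×10⁸ = 1.014×10¹⁰ kg·m/s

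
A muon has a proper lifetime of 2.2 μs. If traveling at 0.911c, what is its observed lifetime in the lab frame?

Proper lifetime τ₀ = 2.2 μs
γ = 1/√(1 - 0.911²) = 2.425
τ = γτ₀ = 2.425 × 2.2 μs = 5.335 μs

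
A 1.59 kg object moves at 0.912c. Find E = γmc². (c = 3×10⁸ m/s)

γ = 1/√(1 - 0.912²) = 2.438
mc² = 1.59 × (3×10⁸)² = 1.431×10¹⁷ J
E = γmc² = 2.438 × 1.431×10¹⁷ = 3.489×10¹⁷ J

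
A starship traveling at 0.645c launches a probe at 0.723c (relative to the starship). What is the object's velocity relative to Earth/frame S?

u = (u' + v)/(1 + u'v/c²)
Numerator: 0.723 + 0.645 = 1.368
Denominator: 1 + 0.466335 = 1.466335
u = 1.368/1.466335 = 0.9329c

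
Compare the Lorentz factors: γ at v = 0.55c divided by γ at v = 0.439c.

γ₁ = 1/√(1 - 0.55²) = 1.1974
γ₂ = 1/√(1 - 0.439²) = 1.1130
γ₁/γ₂ = 1.1974/1.1130 = 1.076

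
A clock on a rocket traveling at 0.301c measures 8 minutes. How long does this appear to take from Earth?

Proper time Δt₀ = 8 minutes
γ = 1/√(1 - 0.301²) = 1.0486
Δt = γΔt₀ = 1.0486 × 8 = 8.389 minutes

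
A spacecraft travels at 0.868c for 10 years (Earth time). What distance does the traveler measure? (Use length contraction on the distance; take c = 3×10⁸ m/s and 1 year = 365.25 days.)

Earth distance: d = v × t = 0.868c × 10 yr = 8.2176×10¹⁶ m
γ = 2.0138
d' = d/γ = 8.2176×10¹⁶/2.0138 = 4.081×10¹⁶ m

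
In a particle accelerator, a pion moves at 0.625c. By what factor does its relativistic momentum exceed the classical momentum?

p_rel = γmv, p_class = mv
Ratio = γ = 1/√(1 - 0.625²)
= 1/√(0.609375) = 1.281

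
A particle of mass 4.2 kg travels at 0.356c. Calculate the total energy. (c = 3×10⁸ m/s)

γ = 1/√(1 - 0.356²) = 1.070
mc² = 4.2 × (3×10⁸)² = 3.780×10¹⁷ J
E = γmc² = 1.070 × 3.780×10¹⁷ = 4.045×10¹⁷ J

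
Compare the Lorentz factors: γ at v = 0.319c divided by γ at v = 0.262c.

γ₁ = 1/√(1 - 0.319²) = 1.055
γ₂ = 1/√(1 - 0.262²) = 1.036
γ₁/γ₂ = 1.055/1.036 = 1.018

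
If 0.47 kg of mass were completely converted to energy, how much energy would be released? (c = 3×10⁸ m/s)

Using E = mc²:
c² = (3×10⁸)² = 9×10¹⁶ m²/s²
E = 0.47 × 9×10¹⁶ = 4.230×10¹⁶ J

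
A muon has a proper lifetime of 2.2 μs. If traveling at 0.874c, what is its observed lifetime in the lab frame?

Proper lifetime τ₀ = 2.2 μs
γ = 1/√(1 - 0.874²) = 2.0579
τ = γτ₀ = 2.0579 × 2.2 μs = 4.527 μs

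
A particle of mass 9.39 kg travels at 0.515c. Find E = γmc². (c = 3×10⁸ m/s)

γ = 1/√(1 - 0.515²) = 1.1666
mc² = 9.39 × (3×10⁸)² = 8.451×10¹⁷ J
E = γmc² = 1.1666 × 8.451×10¹⁷ = 9.859×10¹⁷ J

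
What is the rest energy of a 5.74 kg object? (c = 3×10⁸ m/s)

c² = (3×10⁸)² = 9.000×10¹⁶ m²/s²
E₀ = mc² = 5.74 × 9.000×10¹⁶ = 5.166×10¹⁷ J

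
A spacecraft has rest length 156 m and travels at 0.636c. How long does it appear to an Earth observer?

Proper length L₀ = 156 m
γ = 1/√(1 - 0.636²) = 1.296
L = L₀/γ = 156/1.296 = 120.4 m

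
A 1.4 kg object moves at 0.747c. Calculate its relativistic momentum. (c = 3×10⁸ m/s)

γ = 1/√(1 - 0.747²) = 1.504
v = 0.747 × 3×10⁸ = 2.241×10⁸ m/s
p = γmv = 1.504 × 1.4 × 2.241×10⁸ = 4.719×10⁸ kg·m/s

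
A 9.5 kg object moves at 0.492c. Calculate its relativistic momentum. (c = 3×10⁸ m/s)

γ = 1/√(1 - 0.492²) = 1.149
v = 0.492 × 3×10⁸ = 1.476×10⁸ m/s
p = γmv = 1.149 × 9.5 × 1.476×10⁸ = 1.611×10⁹ kg·m/s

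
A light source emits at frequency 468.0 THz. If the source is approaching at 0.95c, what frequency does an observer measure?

β = v/c = 0.95
(1+β)/(1-β) = 1.95/0.05 = 39.00
Doppler factor = √(39.00) = 6.245
f_obs = 468.0 × 6.245 = 2923 THz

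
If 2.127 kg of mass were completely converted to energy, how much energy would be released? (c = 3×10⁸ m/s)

Using E = mc²:
c² = (3×10⁸)² = 9×10¹⁶ m²/s²
E = 2.127 × 9×10¹⁶ = 1.914×10¹⁷ J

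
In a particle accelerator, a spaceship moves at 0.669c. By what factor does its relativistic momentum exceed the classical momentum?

p_rel = γmv, p_class = mv
Ratio = γ = 1/√(1 - 0.669²)
= 1/√(0.552439) = 1.345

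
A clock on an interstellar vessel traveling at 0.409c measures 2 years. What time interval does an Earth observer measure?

Proper time Δt₀ = 2 years
γ = 1/√(1 - 0.409²) = 1.096
Δt = γΔt₀ = 1.096 × 2 = 2.192 years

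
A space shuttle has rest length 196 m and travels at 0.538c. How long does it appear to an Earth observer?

Proper length L₀ = 196 m
γ = 1/√(1 - 0.538²) = 1.1863
L = L₀/γ = 196/1.1863 = 165.2 m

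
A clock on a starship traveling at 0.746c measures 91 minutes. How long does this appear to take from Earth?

Proper time Δt₀ = 91 minutes
γ = 1/√(1 - 0.746²) = 1.5016
Δt = γΔt₀ = 1.5016 × 91 = 136.6 minutes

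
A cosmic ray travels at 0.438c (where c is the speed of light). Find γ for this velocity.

v/c = 0.438, so (v/c)² = 0.191844
1 - (v/c)² = 0.808156
γ = 1/√(0.808156) = 1.112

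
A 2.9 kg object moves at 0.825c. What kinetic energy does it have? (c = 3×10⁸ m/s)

γ = 1/√(1 - 0.825²) = 1.7695
γ - 1 = 0.7695
KE = (γ-1)mc² = 0.7695 × 2.9 × (3×10⁸)² = 2.008×10¹⁷ J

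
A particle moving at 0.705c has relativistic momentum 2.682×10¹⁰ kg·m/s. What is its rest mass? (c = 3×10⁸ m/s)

γ = 1/√(1 - 0.705²) = 1.41002
v = 0.705 × 3×10⁸ = 2.115×10⁸ m/s
m = p/(γv) = 2.682×10¹⁰/(1.41002 × 2.115×10⁸) = 89.93 kg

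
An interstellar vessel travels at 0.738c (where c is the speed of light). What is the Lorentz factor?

v/c = 0.738, so (v/c)² = 0.544644
1 - (v/c)² = 0.455356
γ = 1/√(0.455356) = 1.482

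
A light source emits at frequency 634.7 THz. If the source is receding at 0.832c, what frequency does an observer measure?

β = v/c = 0.832
(1-β)/(1+β) = 0.168/1.832 = 0.09170
Doppler factor = √(0.09170) = 0.3028
f_obs = 634.7 × 0.3028 = 192.2 THz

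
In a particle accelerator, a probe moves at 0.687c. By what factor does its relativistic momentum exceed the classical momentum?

p_rel = γmv, p_class = mv
Ratio = γ = 1/√(1 - 0.687²)
= 1/√(0.528031) = 1.376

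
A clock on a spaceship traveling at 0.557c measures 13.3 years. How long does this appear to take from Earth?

Proper time Δt₀ = 13.3 years
γ = 1/√(1 - 0.557²) = 1.204
Δt = γΔt₀ = 1.204 × 13.3 = 16.01 years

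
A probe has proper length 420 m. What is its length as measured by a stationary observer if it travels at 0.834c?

Proper length L₀ = 420 m
γ = 1/√(1 - 0.834²) = 1.8124
L = L₀/γ = 420/1.8124 = 231.7 m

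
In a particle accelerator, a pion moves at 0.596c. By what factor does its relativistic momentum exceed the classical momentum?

p_rel = γmv, p_class = mv
Ratio = γ = 1/√(1 - 0.596²)
= 1/√(0.644784) = 1.245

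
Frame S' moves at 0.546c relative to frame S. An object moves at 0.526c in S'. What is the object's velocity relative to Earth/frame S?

u = (u' + v)/(1 + u'v/c²)
Numerator: 0.526 + 0.546 = 1.072
Denominator: 1 + 0.287196 = 1.287196
u = 1.072/1.287196 = 0.8328c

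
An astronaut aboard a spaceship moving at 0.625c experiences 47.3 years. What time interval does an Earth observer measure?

Proper time Δt₀ = 47.3 years
γ = 1/√(1 - 0.625²) = 1.281
Δt = γΔt₀ = 1.281 × 47.3 = 60.59 years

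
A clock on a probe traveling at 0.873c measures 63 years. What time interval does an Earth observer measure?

Proper time Δt₀ = 63 years
γ = 1/√(1 - 0.873²) = 2.050
Δt = γΔt₀ = 2.050 × 63 = 129.2 years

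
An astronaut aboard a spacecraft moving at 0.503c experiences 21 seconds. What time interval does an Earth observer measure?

Proper time Δt₀ = 21 seconds
γ = 1/√(1 - 0.503²) = 1.157
Δt = γΔt₀ = 1.157 × 21 = 24.30 seconds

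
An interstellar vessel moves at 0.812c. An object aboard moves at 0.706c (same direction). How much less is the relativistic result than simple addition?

Classical: u' + v = 0.706 + 0.812 = 1.518c
Relativistic: u = (0.706 + 0.812)/(1 + 0.573272) = 1.518/1.573272 = 0.9649c
Difference: 1.518 - 0.9649 = 0.5531c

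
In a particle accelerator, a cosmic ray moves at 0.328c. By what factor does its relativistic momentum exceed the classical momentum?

p_rel = γmv, p_class = mv
Ratio = γ = 1/√(1 - 0.328²)
= 1/√(0.892416) = 1.059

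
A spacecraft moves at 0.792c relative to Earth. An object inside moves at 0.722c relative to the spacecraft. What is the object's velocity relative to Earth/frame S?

u = (u' + v)/(1 + u'v/c²)
Numerator: 0.722 + 0.792 = 1.514
Denominator: 1 + 0.571824 = 1.571824
u = 1.514/1.571824 = 0.9632c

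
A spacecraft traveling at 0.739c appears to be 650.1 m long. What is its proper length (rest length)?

Contracted length L = 650.1 m
γ = 1/√(1 - 0.739²) = 1.48433
L₀ = γL = 1.48433 × 650.1 = 965.0 m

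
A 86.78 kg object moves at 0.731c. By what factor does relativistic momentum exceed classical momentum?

p_rel = γmv, p_class = mv
Ratio = γ = 1/√(1 - 0.731²) = 1.465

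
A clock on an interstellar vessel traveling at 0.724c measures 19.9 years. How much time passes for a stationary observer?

Proper time Δt₀ = 19.9 years
γ = 1/√(1 - 0.724²) = 1.4497
Δt = γΔt₀ = 1.4497 × 19.9 = 28.85 years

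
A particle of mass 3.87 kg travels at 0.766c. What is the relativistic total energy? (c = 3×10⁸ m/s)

γ = 1/√(1 - 0.766²) = 1.5556
mc² = 3.87 × (3×10⁸)² = 3.483×10¹⁷ J
E = γmc² = 1.5556 × 3.483×10¹⁷ = 5.418×10¹⁷ J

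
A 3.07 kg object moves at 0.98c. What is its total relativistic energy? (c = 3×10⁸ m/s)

γ = 1/√(1 - 0.98²) = 5.025
mc² = 3.07 × (3×10⁸)² = 2.763×10¹⁷ J
E = γmc² = 5.025 × 2.763×10¹⁷ = 1.388×10¹⁸ J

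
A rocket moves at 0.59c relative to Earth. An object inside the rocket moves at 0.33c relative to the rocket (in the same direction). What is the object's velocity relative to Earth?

u = (u' + v)/(1 + u'v/c²)
Numerator: 0.33 + 0.59 = 0.92
Denominator: 1 + 0.1947 = 1.1947
u = 0.92/1.1947 = 0.7701c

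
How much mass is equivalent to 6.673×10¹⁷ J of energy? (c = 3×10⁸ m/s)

From E = mc², we get m = E/c²
c² = (3×10⁸)² = 9×10¹⁶ m²/s²
m = 6.673×10¹⁷ / 9×10¹⁶ = 7.414 kg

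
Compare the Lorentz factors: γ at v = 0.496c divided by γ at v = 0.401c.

γ₁ = 1/√(1 - 0.496²) = 1.152
γ₂ = 1/√(1 - 0.401²) = 1.092
γ₁/γ₂ = 1.152/1.092 = 1.055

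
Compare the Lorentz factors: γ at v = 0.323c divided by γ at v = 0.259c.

γ₁ = 1/√(1 - 0.323²) = 1.057
γ₂ = 1/√(1 - 0.259²) = 1.035
γ₁/γ₂ = 1.057/1.035 = 1.021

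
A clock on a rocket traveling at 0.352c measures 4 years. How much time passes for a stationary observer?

Proper time Δt₀ = 4 years
γ = 1/√(1 - 0.352²) = 1.0684
Δt = γΔt₀ = 1.0684 × 4 = 4.274 years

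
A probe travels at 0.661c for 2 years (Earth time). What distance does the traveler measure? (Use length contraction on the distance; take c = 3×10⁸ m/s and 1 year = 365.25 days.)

Earth distance: d = v × t = 0.661c × 2 yr = 1.252×10¹⁶ m
γ = 1.333
d' = d/γ = 1.252×10¹⁶/1.333 = 9.392×10¹⁵ m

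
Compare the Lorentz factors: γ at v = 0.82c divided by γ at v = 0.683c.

γ₁ = 1/√(1 - 0.82²) = 1.747
γ₂ = 1/√(1 - 0.683²) = 1.369
γ₁/γ₂ = 1.747/1.369 = 1.276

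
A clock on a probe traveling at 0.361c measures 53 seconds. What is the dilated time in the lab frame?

Proper time Δt₀ = 53 seconds
γ = 1/√(1 - 0.361²) = 1.0723
Δt = γΔt₀ = 1.0723 × 53 = 56.83 seconds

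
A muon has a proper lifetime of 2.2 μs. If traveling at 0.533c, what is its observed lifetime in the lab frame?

Proper lifetime τ₀ = 2.2 μs
γ = 1/√(1 - 0.533²) = 1.182
τ = γτ₀ = 1.182 × 2.2 μs = 2.600 μs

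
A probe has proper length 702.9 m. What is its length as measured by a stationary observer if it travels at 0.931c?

Proper length L₀ = 702.9 m
γ = 1/√(1 - 0.931²) = 2.7396
L = L₀/γ = 702.9/2.7396 = 256.6 m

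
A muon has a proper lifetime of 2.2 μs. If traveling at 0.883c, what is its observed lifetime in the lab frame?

Proper lifetime τ₀ = 2.2 μs
γ = 1/√(1 - 0.883²) = 2.1305
τ = γτ₀ = 2.1305 × 2.2 μs = 4.687 μs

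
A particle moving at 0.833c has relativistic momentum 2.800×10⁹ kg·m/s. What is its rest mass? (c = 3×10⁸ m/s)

γ = 1/√(1 - 0.833²) = 1.8074
v = 0.833 × 3×10⁸ = 2.499×10⁸ m/s
m = p/(γv) = 2.800×10⁹/(1.8074 × 2.499×10⁸) = 6.199 kg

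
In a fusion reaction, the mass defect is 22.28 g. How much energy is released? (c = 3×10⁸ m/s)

Convert mass defect: Δm = 22.28 g = 0.02228 kg
E = Δm·c² = 0.02228 × (3×10⁸)²
= 0.02228 × 9×10¹⁶ = 2.005×10¹⁵ J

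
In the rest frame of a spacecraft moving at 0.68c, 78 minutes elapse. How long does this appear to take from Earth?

Proper time Δt₀ = 78 minutes
γ = 1/√(1 - 0.68²) = 1.364
Δt = γΔt₀ = 1.364 × 78 = 106.4 minutes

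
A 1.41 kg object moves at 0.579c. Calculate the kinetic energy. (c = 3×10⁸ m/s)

γ = 1/√(1 - 0.579²) = 1.2265
γ - 1 = 0.2265
KE = (γ-1)mc² = 0.2265 × 1.41 × (3×10⁸)² = 2.874×10¹⁶ J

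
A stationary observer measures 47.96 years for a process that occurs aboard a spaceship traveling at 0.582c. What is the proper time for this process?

Dilated time Δt = 47.96 years
γ = 1/√(1 - 0.582²) = 1.2297
Δt₀ = Δt/γ = 47.96/1.2297 = 39.00 years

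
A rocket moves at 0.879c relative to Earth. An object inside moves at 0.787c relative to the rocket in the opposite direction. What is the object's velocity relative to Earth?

Object's velocity in rocket frame is u' = -0.787c
u = (u' + v)/(1 + u'v/c²) = (v - 0.787)/(1 - 0.787·v/c²)
Numerator: 0.879 - 0.787 = 0.092
Denominator: 1 - 0.691773 = 0.308227
u = 0.092/0.308227 = 0.2985c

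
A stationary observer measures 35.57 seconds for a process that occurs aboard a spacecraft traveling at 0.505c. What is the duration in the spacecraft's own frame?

Dilated time Δt = 35.57 seconds
γ = 1/√(1 - 0.505²) = 1.1586
Δt₀ = Δt/γ = 35.57/1.1586 = 30.70 seconds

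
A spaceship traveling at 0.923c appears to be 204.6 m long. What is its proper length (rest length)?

Contracted length L = 204.6 m
γ = 1/√(1 - 0.923²) = 2.5988
L₀ = γL = 2.5988 × 204.6 = 531.7 m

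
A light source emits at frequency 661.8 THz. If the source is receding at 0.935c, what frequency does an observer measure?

β = v/c = 0.935
(1-β)/(1+β) = 0.065/1.935 = 0.03359
Doppler factor = √(0.03359) = 0.1833
f_obs = 661.8 × 0.1833 = 121.3 THz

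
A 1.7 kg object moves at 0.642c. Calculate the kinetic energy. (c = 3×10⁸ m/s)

γ = 1/√(1 - 0.642²) = 1.3043
γ - 1 = 0.3043
KE = (γ-1)mc² = 0.3043 × 1.7 × (3×10⁸)² = 4.656×10¹⁶ J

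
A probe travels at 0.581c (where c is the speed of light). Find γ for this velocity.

v/c = 0.581, so (v/c)² = 0.337561
1 - (v/c)² = 0.662439
γ = 1/√(0.662439) = 1.229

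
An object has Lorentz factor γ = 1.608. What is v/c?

From γ = 1/√(1 - v²/c²):
1/γ² = 1/1.608² = 0.3867
v²/c² = 1 - 0.3867 = 0.6133
v/c = √(0.6133) = 0.7831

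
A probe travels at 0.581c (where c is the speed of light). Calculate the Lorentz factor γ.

v/c = 0.581, so (v/c)² = 0.337561
1 - (v/c)² = 0.662439
γ = 1/√(0.662439) = 1.229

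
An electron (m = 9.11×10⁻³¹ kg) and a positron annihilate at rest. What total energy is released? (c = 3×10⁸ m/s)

Both particles have the same rest mass, so total mass = 2m
E = 2m·c² = 2 × 9.11×10⁻³¹ × (3×10⁸)²
= 2 × 9.11×10⁻³¹ × 9×10¹⁶
= 1.640×10⁻¹³ J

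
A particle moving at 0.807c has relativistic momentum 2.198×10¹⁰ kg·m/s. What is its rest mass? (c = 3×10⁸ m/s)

γ = 1/√(1 - 0.807²) = 1.6933
v = 0.807 × 3×10⁸ = 2.421×10⁸ m/s
m = p/(γv) = 2.198×10¹⁰/(1.6933 × 2.421×10⁸) = 53.62 kg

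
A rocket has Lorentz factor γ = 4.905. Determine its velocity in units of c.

From γ = 1/√(1 - v²/c²):
1/γ² = 1/4.905² = 0.04156
v²/c² = 1 - 0.04156 = 0.9584
v/c = √(0.9584) = 0.9790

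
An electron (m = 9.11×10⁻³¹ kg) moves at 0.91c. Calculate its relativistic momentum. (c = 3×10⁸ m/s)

γ = 1/√(1 - 0.91²) = 2.412
v = 0.91 × 3×10⁸ = 2.730×10⁸ m/s
p = γmv = 2.412 × 9.11×10⁻³¹ × 2.730×10⁸ = 5.999×10⁻²² kg·m/s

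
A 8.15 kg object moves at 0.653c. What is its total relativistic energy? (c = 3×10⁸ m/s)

γ = 1/√(1 - 0.653²) = 1.3204
mc² = 8.15 × (3×10⁸)² = 7.335×10¹⁷ J
E = γmc² = 1.3204 × 7.335×10¹⁷ = 9.685×10¹⁷ J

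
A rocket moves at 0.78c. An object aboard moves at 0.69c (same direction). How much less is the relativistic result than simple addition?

Classical: u' + v = 0.69 + 0.78 = 1.47c
Relativistic: u = (0.69 + 0.78)/(1 + 0.5382) = 1.47/1.5382 = 0.9557c
Difference: 1.47 - 0.9557 = 0.5143c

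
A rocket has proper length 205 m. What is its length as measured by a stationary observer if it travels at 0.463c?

Proper length L₀ = 205 m
γ = 1/√(1 - 0.463²) = 1.128
L = L₀/γ = 205/1.128 = 181.7 m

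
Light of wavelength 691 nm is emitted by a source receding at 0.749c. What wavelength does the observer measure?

β = 0.749
Wavelength Doppler factor = √(1.749/0.251) = √(6.968) = 2.640
λ_obs = 691 × 2.640 = 1824 nm (redshift)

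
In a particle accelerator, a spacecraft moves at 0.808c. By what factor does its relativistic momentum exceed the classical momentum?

p_rel = γmv, p_class = mv
Ratio = γ = 1/√(1 - 0.808²)
= 1/√(0.347136) = 1.697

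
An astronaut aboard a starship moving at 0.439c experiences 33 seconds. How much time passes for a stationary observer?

Proper time Δt₀ = 33 seconds
γ = 1/√(1 - 0.439²) = 1.113
Δt = γΔt₀ = 1.113 × 33 = 36.73 seconds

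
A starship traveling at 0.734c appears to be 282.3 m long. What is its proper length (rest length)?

Contracted length L = 282.3 m
γ = 1/√(1 - 0.734²) = 1.4724
L₀ = γL = 1.4724 × 282.3 = 415.7 m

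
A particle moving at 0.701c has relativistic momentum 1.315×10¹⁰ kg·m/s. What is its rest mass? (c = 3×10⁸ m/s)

γ = 1/√(1 - 0.701²) = 1.4022
v = 0.701 × 3×10⁸ = 2.103×10⁸ m/s
m = p/(γv) = 1.315×10¹⁰/(1.4022 × 2.103×10⁸) = 44.59 kg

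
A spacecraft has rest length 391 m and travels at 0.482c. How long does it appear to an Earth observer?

Proper length L₀ = 391 m
γ = 1/√(1 - 0.482²) = 1.1413
L = L₀/γ = 391/1.1413 = 342.6 m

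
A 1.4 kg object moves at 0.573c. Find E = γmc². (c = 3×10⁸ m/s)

γ = 1/√(1 - 0.573²) = 1.220
mc² = 1.4 × (3×10⁸)² = 1.260×10¹⁷ J
E = γmc² = 1.220 × 1.260×10¹⁷ = 1.537×10¹⁷ J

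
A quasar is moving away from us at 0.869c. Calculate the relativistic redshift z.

β = 0.869
(1+β)/(1-β) = 1.869/0.131 = 14.267
√(14.267) = 3.777
z = 3.777 - 1 = 2.777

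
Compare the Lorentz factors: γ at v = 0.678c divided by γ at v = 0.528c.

γ₁ = 1/√(1 - 0.678²) = 1.3604
γ₂ = 1/√(1 - 0.528²) = 1.1775
γ₁/γ₂ = 1.3604/1.1775 = 1.155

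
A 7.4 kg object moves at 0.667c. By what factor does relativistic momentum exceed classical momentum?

p_rel = γmv, p_class = mv
Ratio = γ = 1/√(1 - 0.667²) = 1.342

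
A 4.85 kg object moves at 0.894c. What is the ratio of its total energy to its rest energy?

E = γmc², E₀ = mc²
E/E₀ = γ = 1/√(1 - 0.894²) = 2.232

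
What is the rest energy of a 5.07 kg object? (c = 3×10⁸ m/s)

c² = (3×10⁸)² = 9.000×10¹⁶ m²/s²
E₀ = mc² = 5.07 × 9.000×10¹⁶ = 4.563×10¹⁷ J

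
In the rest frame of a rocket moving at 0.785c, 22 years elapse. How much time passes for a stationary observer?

Proper time Δt₀ = 22 years
γ = 1/√(1 - 0.785²) = 1.614
Δt = γΔt₀ = 1.614 × 22 = 35.51 years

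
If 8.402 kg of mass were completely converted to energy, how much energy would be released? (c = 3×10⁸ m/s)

Using E = mc²:
c² = (3×10⁸)² = 9×10¹⁶ m²/s²
E = 8.402 × 9×10¹⁶ = 7.562×10¹⁷ J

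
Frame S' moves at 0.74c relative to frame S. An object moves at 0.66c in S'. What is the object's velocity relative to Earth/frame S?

u = (u' + v)/(1 + u'v/c²)
Numerator: 0.66 + 0.74 = 1.4
Denominator: 1 + 0.4884 = 1.4884
u = 1.4/1.4884 = 0.9406c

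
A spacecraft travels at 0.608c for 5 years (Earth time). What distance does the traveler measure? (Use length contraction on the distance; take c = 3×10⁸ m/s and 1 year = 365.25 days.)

Earth distance: d = v × t = 0.608c × 5 yr = 2.8781×10¹⁶ m
γ = 1.2595
d' = d/γ = 2.8781×10¹⁶/1.2595 = 2.285×10¹⁶ m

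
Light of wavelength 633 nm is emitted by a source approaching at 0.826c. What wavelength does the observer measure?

β = 0.826
Wavelength Doppler factor = √(0.174/1.826) = √(0.09529) = 0.3087
λ_obs = 633 × 0.3087 = 195.4 nm (blueshift)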